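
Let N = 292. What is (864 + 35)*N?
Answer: 262508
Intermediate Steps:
(864 + 35)*N = (864 + 35)*292 = 899*292 = 262508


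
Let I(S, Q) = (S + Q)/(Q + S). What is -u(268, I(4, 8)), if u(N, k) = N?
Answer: -268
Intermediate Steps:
I(S, Q) = 1 (I(S, Q) = (Q + S)/(Q + S) = 1)
-u(268, I(4, 8)) = -1*268 = -268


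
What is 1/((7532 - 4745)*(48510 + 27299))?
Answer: 1/211279683 ≈ 4.7331e-9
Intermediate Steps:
1/((7532 - 4745)*(48510 + 27299)) = 1/(2787*75809) = 1/211279683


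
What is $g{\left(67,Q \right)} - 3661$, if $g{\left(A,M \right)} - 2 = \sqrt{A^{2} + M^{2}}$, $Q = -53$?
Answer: $-3659 + \sqrt{7298} \approx -3573.6$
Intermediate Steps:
$g{\left(A,M \right)} = 2 + \sqrt{A^{2} + M^{2}}$
$g{\left(67,Q \right)} - 3661 = \left(2 + \sqrt{67^{2} + \left(-53\right)^{2}}\right) - 3661 = \left(2 + \sqrt{4489 + 2809}\right) - 3661 = \left(2 + \sqrt{7298}\right) - 3661 = -3659 + \sqrt{7298}$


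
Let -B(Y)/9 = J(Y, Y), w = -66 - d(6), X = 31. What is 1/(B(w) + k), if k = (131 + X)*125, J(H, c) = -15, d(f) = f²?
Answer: 1/20385 ≈ 4.9056e-5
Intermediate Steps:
k = 20250 (k = (131 + 31)*125 = 162*125 = 20250)
w = -102 (w = -66 - 1*6² = -66 - 1*36 = -66 - 36 = -102)
B(Y) = 135 (B(Y) = -9*(-15) = 135)
1/(B(w) + k) = 1/(135 + 20250) = 1/20385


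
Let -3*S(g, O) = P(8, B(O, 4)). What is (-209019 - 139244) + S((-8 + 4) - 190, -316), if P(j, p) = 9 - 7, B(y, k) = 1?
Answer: -1044791/3 ≈ -3.4826e+5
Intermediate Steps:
P(j, p) = 2
S(g, O) = -⅔ (S(g, O) = -⅓*2 = -⅔)
(-209019 - 139244) + S((-8 + 4) - 190, -316) = (-209019 - 139244) - ⅔ = -348263 - ⅔ = -1044791/3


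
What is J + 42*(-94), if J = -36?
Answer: -3984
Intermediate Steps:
J + 42*(-94) = -36 + 42*(-94) = -36 - 3948 = -3984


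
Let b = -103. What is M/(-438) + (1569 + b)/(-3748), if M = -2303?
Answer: 998692/205203 ≈ 4.8669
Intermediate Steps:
M/(-438) + (1569 + b)/(-3748) = -2303/(-438) + (1569 - 103)/(-3748) = -2303*(-1/438) + 1466*(-1/3748) = 2303/438 - 733/1874 = 998692/205203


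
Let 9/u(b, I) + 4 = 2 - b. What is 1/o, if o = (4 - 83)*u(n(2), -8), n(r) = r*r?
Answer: 2/237 ≈ 0.0084388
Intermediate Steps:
n(r) = r²
u(b, I) = 9/(-2 - b) (u(b, I) = 9/(-4 + (2 - b)) = 9/(-2 - b))
o = 237/2 (o = (4 - 83)*(-9/(2 + 2²)) = -(-711)/(2 + 4) = -(-711)/6 = -79*(-3/2) = 237/2 ≈ 118.50)
1/o = 1/(237/2) = 2/237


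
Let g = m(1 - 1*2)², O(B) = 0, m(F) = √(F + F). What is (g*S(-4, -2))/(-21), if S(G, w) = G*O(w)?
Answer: 0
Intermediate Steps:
m(F) = √2*√F (m(F) = √(2*F) = √2*√F)
S(G, w) = 0 (S(G, w) = G*0 = 0)
g = -2 (g = (√2*√(1 - 1*2))² = (√2*√(1 - 2))² = (√2*√(-1))² = (√2*I)² = (I*√2)² = -2)
(g*S(-4, -2))/(-21) = -2*0/(-21) = 0*(-1/21) = 0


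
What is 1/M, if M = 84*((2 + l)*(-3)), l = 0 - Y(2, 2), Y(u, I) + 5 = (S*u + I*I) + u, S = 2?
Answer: 1/756 ≈ 0.0013228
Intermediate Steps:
Y(u, I) = -5 + I**2 + 3*u (Y(u, I) = -5 + ((2*u + I*I) + u) = -5 + ((2*u + I**2) + u) = -5 + ((I**2 + 2*u) + u) = -5 + (I**2 + 3*u) = -5 + I**2 + 3*u)
l = -5 (l = 0 - (-5 + 2**2 + 3*2) = 0 - (-5 + 4 + 6) = 0 - 1*5 = 0 - 5 = -5)
M = 756 (M = 84*((2 - 5)*(-3)) = 84*(-3*(-3)) = 84*9 = 756)
1/M = 1/756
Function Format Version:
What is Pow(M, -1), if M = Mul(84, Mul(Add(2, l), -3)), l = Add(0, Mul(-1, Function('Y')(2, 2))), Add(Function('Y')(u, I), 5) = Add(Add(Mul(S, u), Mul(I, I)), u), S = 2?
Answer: Rational(1, 756) ≈ 0.0013228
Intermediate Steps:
Function('Y')(u, I) = Add(-5, Pow(I, 2), Mul(3, u)) (Function('Y')(u, I) = Add(-5, Add(Add(Mul(2, u), Mul(I, I)), u)) = Add(-5, Add(Add(Mul(2, u), Pow(I, 2)), u)) = Add(-5, Add(Add(Pow(I, 2), Mul(2, u)), u)) = Add(-5, Add(Pow(I, 2), Mul(3, u))) = Add(-5, Pow(I, 2), Mul(3, u)))
l = -5 (l = Add(0, Mul(-1, Add(-5, Pow(2, 2), Mul(3, 2)))) = Add(0, Mul(-1, Add(-5, 4, 6))) = Add(0, Mul(-1, 5)) = Add(0, -5) = -5)
M = 756 (M = Mul(84, Mul(Add(2, -5), -3)) = Mul(84, Mul(-3, -3)) = Mul(84, 9) = 756)
Pow(M, -1) = Pow(756, -1) = Rational(1, 756)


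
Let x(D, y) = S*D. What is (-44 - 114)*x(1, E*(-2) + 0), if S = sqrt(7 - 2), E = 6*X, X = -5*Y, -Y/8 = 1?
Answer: -158*sqrt(5) ≈ -353.30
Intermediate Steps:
Y = -8 (Y = -8*1 = -8)
X = 40 (X = -5*(-8) = 40)
E = 240 (E = 6*40 = 240)
S = sqrt(5) ≈ 2.2361
x(D, y) = D*sqrt(5) (x(D, y) = sqrt(5)*D = D*sqrt(5))
(-44 - 114)*x(1, E*(-2) + 0) = (-44 - 114)*(1*sqrt(5)) = -158*sqrt(5)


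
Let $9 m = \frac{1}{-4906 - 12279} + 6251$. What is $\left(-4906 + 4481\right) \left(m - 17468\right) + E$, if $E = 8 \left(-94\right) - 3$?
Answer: $\frac{220489152395}{30933} \approx 7.128 \cdot 10^{6}$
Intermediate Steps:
$m = \frac{107423434}{154665}$ ($m = \frac{\frac{1}{-4906 - 12279} + 6251}{9} = \frac{\frac{1}{-17185} + 6251}{9} = \frac{- \frac{1}{17185} + 6251}{9} = \frac{1}{9} \cdot \frac{107423434}{17185} = \frac{107423434}{154665} \approx 694.56$)
$E = -755$ ($E = -752 - 3 = -755$)
$\left(-4906 + 4481\right) \left(m - 17468\right) + E = \left(-4906 + 4481\right) \left(\frac{107423434}{154665} - 17468\right) - 755 = \left(-425\right) \left(- \frac{2594264786}{154665}\right) - 755 = \frac{220512506810}{30933} - 755 = \frac{220489152395}{30933}$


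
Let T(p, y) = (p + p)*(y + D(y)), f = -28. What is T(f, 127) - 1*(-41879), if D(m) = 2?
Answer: 34655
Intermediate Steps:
T(p, y) = 2*p*(2 + y) (T(p, y) = (p + p)*(y + 2) = (2*p)*(2 + y) = 2*p*(2 + y))
T(f, 127) - 1*(-41879) = 2*(-28)*(2 + 127) - 1*(-41879) = 2*(-28)*129 + 41879 = -7224 + 41879 = 34655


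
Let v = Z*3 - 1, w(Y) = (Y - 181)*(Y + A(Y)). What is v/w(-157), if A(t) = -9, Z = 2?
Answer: 5/56108 ≈ 8.9114e-5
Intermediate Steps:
w(Y) = (-181 + Y)*(-9 + Y) (w(Y) = (Y - 181)*(Y - 9) = (-181 + Y)*(-9 + Y))
v = 5 (v = 2*3 - 1 = 6 - 1 = 5)
v/w(-157) = 5/(1629 + (-157)² - 190*(-157)) = 5/(1629 + 24649 + 29830) = 5/56108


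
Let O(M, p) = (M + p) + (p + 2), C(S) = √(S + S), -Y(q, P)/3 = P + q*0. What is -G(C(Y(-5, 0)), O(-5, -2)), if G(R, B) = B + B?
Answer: 14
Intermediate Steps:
Y(q, P) = -3*P (Y(q, P) = -3*(P + q*0) = -3*(P + 0) = -3*P)
C(S) = √2*√S (C(S) = √(2*S) = √2*√S)
O(M, p) = 2 + M + 2*p (O(M, p) = (M + p) + (2 + p) = 2 + M + 2*p)
G(R, B) = 2*B
-G(C(Y(-5, 0)), O(-5, -2)) = -2*(2 - 5 + 2*(-2)) = -2*(2 - 5 - 4) = -2*(-7) = -1*(-14) = 14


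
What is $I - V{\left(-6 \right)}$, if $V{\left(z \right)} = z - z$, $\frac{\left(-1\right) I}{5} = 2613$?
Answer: $-13065$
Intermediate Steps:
$I = -13065$ ($I = \left(-5\right) 2613 = -13065$)
$V{\left(z \right)} = 0$
$I - V{\left(-6 \right)} = -13065 - 0 = -13065 + 0 = -13065$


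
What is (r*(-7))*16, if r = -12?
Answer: 1344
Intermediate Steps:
(r*(-7))*16 = -12*(-7)*16 = 84*16 = 1344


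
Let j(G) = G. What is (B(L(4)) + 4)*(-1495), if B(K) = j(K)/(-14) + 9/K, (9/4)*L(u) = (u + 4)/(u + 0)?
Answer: -10595065/504 ≈ -21022.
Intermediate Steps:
L(u) = 4*(4 + u)/(9*u) (L(u) = 4*((u + 4)/(u + 0))/9 = 4*((4 + u)/u)/9 = 4*(4 + u)/(9*u))
B(K) = 9/K - K/14 (B(K) = K/(-14) + 9/K = K*(-1/14) + 9/K = -K/14 + 9/K = 9/K - K/14)
(B(L(4)) + 4)*(-1495) = ((9/(((4/9)*(4 + 4)/4)) - 2*(4 + 4)/(63*4)) + 4)*(-1495) = ((9/(((4/9)*(¼)*8)) - 2*8/(63*4)) + 4)*(-1495) = ((9/(8/9) - 1/14*8/9) + 4)*(-1495) = ((9*(9/8) - 4/63) + 4)*(-1495) = ((81/8 - 4/63) + 4)*(-1495) = (5071/504 + 4)*(-1495) = (7087/504)*(-1495) = -10595065/504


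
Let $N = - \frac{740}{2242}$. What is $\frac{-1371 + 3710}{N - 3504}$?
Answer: $- \frac{2622019}{3928354} \approx -0.66746$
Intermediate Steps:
$N = - \frac{370}{1121}$ ($N = \left(-740\right) \frac{1}{2242} = - \frac{370}{1121} \approx -0.33006$)
$\frac{-1371 + 3710}{N - 3504} = \frac{-1371 + 3710}{- \frac{370}{1121} - 3504} = \frac{2339}{- \frac{3928354}{1121}} = 2339 \left(- \frac{1121}{3928354}\right) = - \frac{2622019}{3928354}$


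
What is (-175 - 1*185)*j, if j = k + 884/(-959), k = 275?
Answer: -94622760/959 ≈ -98668.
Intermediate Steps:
j = 262841/959 (j = 275 + 884/(-959) = 275 + 884*(-1/959) = 275 - 884/959 = 262841/959 ≈ 274.08)
(-175 - 1*185)*j = (-175 - 1*185)*(262841/959) = (-175 - 185)*(262841/959) = -360*262841/959 = -94622760/959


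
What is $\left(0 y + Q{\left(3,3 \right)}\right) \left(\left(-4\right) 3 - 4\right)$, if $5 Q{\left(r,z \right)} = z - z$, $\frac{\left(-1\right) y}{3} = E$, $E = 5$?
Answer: $0$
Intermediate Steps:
$y = -15$ ($y = \left(-3\right) 5 = -15$)
$Q{\left(r,z \right)} = 0$ ($Q{\left(r,z \right)} = \frac{z - z}{5} = \frac{1}{5} \cdot 0 = 0$)
$\left(0 y + Q{\left(3,3 \right)}\right) \left(\left(-4\right) 3 - 4\right) = \left(0 \left(-15\right) + 0\right) \left(\left(-4\right) 3 - 4\right) = \left(0 + 0\right) \left(-12 - 4\right) = 0 \left(-16\right) = 0$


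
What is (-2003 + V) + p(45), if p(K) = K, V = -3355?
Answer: -5313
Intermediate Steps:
(-2003 + V) + p(45) = (-2003 - 3355) + 45 = -5358 + 45 = -5313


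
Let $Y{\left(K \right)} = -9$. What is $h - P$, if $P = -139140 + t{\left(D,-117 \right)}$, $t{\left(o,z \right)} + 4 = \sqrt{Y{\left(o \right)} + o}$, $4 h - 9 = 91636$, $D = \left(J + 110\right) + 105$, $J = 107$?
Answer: $\frac{648221}{4} - \sqrt{313} \approx 1.6204 \cdot 10^{5}$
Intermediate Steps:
$D = 322$ ($D = \left(107 + 110\right) + 105 = 217 + 105 = 322$)
$h = \frac{91645}{4}$ ($h = \frac{9}{4} + \frac{1}{4} \cdot 91636 = \frac{9}{4} + 22909 = \frac{91645}{4} \approx 22911.0$)
$t{\left(o,z \right)} = -4 + \sqrt{-9 + o}$
$P = -139144 + \sqrt{313}$ ($P = -139140 - \left(4 - \sqrt{-9 + 322}\right) = -139140 - \left(4 - \sqrt{313}\right) = -139144 + \sqrt{313} \approx -1.3913 \cdot 10^{5}$)
$h - P = \frac{91645}{4} - \left(-139144 + \sqrt{313}\right) = \frac{91645}{4} + \left(139144 - \sqrt{313}\right) = \frac{648221}{4} - \sqrt{313}$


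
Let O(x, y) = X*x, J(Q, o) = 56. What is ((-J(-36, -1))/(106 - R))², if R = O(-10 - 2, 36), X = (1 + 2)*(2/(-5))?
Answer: 19600/52441 ≈ 0.37375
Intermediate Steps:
X = -6/5 (X = 3*(2*(-⅕)) = 3*(-⅖) = -6/5 ≈ -1.2000)
O(x, y) = -6*x/5
R = 72/5 (R = -6*(-10 - 2)/5 = -6/5*(-12) = 72/5 ≈ 14.400)
((-J(-36, -1))/(106 - R))² = ((-1*56)/(106 - 1*72/5))² = (-56/(106 - 72/5))² = (-56/458/5)² = (-56*5/458)² = (-140/229)² = 19600/52441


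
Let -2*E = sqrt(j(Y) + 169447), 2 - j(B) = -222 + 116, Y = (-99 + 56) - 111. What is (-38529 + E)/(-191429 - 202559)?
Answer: 38529/393988 + sqrt(169555)/787976 ≈ 0.098315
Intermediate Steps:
Y = -154 (Y = -43 - 111 = -154)
j(B) = 108 (j(B) = 2 - (-222 + 116) = 2 - 1*(-106) = 2 + 106 = 108)
E = -sqrt(169555)/2 (E = -sqrt(108 + 169447)/2 = -sqrt(169555)/2 ≈ -205.89)
(-38529 + E)/(-191429 - 202559) = (-38529 - sqrt(169555)/2)/(-191429 - 202559) = (-38529 - sqrt(169555)/2)/(-393988) = (-38529 - sqrt(169555)/2)*(-1/393988) = 38529/393988 + sqrt(169555)/787976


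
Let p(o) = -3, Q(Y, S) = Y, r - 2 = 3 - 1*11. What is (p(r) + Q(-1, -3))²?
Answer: 16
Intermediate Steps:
r = -6 (r = 2 + (3 - 1*11) = 2 + (3 - 11) = 2 - 8 = -6)
(p(r) + Q(-1, -3))² = (-3 - 1)² = (-4)² = 16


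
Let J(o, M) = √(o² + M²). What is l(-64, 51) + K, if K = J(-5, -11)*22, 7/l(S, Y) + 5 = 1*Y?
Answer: 7/46 + 22*√146 ≈ 265.98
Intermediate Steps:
l(S, Y) = 7/(-5 + Y) (l(S, Y) = 7/(-5 + 1*Y) = 7/(-5 + Y))
J(o, M) = √(M² + o²)
K = 22*√146 (K = √((-11)² + (-5)²)*22 = √(121 + 25)*22 = √146*22 = 22*√146 ≈ 265.83)
l(-64, 51) + K = 7/(-5 + 51) + 22*√146 = 7/46 + 22*√146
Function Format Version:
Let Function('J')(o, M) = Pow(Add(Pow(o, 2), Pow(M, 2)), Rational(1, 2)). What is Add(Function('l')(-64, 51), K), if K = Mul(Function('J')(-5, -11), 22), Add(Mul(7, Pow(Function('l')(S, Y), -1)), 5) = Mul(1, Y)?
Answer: Add(Rational(7, 46), Mul(22, Pow(146, Rational(1, 2)))) ≈ 265.98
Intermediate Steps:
Function('l')(S, Y) = Mul(7, Pow(Add(-5, Y), -1)) (Function('l')(S, Y) = Mul(7, Pow(Add(-5, Mul(1, Y)), -1)) = Mul(7, Pow(Add(-5, Y), -1)))
Function('J')(o, M) = Pow(Add(Pow(M, 2), Pow(o, 2)), Rational(1, 2))
K = Mul(22, Pow(146, Rational(1, 2))) (K = Mul(Pow(Add(Pow(-11, 2), Pow(-5, 2)), Rational(1, 2)), 22) = Mul(Pow(Add(121, 25), Rational(1, 2)), 22) = Mul(Pow(146, Rational(1, 2)), 22) = Mul(22, Pow(146, Rational(1, 2))) ≈ 265.83)
Add(Function('l')(-64, 51), K) = Add(Mul(7, Pow(Add(-5, 51), -1)), Mul(22, Pow(146, Rational(1, 2)))) = Add(Mul(7, Pow(46, -1)), Mul(22, Pow(146, Rational(1, 2)))) = Add(Mul(7, Rational(1, 46)), Mul(22, Pow(146, Rational(1, 2)))) = Add(Rational(7, 46), Mul(22, Pow(146, Rational(1, 2))))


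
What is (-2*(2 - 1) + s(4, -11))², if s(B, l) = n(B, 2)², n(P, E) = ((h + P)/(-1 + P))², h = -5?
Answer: 25921/6561 ≈ 3.9508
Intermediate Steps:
n(P, E) = (-5 + P)²/(-1 + P)² (n(P, E) = ((-5 + P)/(-1 + P))² = (-5 + P)²/(-1 + P)²)
s(B, l) = (-5 + B)⁴/(-1 + B)⁴ (s(B, l) = ((-5 + B)²/(-1 + B)²)² = (-5 + B)⁴/(-1 + B)⁴)
(-2*(2 - 1) + s(4, -11))² = (-2*(2 - 1) + (-5 + 4)⁴/(-1 + 4)⁴)² = (-2*1 + (-1)⁴/3⁴)² = (-2 + (1/81)*1)² = (-2 + 1/81)² = (-161/81)² = 25921/6561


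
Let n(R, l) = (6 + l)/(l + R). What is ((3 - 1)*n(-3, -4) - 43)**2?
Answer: 93025/49 ≈ 1898.5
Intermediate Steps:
n(R, l) = (6 + l)/(R + l)
((3 - 1)*n(-3, -4) - 43)**2 = ((3 - 1)*((6 - 4)/(-3 - 4)) - 43)**2 = (2*(2/(-7)) - 43)**2 = (2*(-1/7*2) - 43)**2 = (2*(-2/7) - 43)**2 = (-4/7 - 43)**2 = (-305/7)**2 = 93025/49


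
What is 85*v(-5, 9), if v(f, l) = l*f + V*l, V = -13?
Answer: -13770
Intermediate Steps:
v(f, l) = -13*l + f*l (v(f, l) = l*f - 13*l = f*l - 13*l = -13*l + f*l)
85*v(-5, 9) = 85*(9*(-13 - 5)) = 85*(9*(-18)) = 85*(-162) = -13770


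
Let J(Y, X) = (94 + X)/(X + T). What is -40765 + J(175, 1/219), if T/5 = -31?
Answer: -1383747747/33944 ≈ -40766.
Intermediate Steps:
T = -155 (T = 5*(-31) = -155)
J(Y, X) = (94 + X)/(-155 + X) (J(Y, X) = (94 + X)/(X - 155) = (94 + X)/(-155 + X))
-40765 + J(175, 1/219) = -40765 + (94 + 1/219)/(-155 + 1/219) = -40765 + (20587/219)/(-33944/219) = -40765 - 219/33944*20587/219 = -40765 - 20587/33944 = -1383747747/33944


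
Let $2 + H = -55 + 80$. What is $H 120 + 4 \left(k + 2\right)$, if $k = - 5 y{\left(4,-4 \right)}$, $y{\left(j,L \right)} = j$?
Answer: $2688$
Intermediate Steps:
$k = -20$ ($k = \left(-5\right) 4 = -20$)
$H = 23$ ($H = -2 + \left(-55 + 80\right) = -2 + 25 = 23$)
$H 120 + 4 \left(k + 2\right) = 23 \cdot 120 + 4 \left(-20 + 2\right) = 2760 + 4 \left(-18\right) = 2760 - 72 = 2688$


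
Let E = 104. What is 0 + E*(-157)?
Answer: -16328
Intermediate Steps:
0 + E*(-157) = 0 + 104*(-157) = 0 - 16328 = -16328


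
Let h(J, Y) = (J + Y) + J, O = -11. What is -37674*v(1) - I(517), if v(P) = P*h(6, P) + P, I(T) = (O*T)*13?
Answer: -453505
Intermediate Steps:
h(J, Y) = Y + 2*J
I(T) = -143*T (I(T) = -11*T*13 = -143*T)
v(P) = P + P*(12 + P) (v(P) = P*(P + 2*6) + P = P*(P + 12) + P = P*(12 + P) + P = P + P*(12 + P))
-37674*v(1) - I(517) = -37674*(13 + 1) - (-143)*517 = -37674*14 - 1*(-73931) = -37674*14 + 73931 = -527436 + 73931 = -453505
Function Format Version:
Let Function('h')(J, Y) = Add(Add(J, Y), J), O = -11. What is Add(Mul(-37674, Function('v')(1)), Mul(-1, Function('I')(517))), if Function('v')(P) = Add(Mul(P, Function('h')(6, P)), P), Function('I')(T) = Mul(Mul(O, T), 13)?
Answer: -453505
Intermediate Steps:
Function('h')(J, Y) = Add(Y, Mul(2, J))
Function('I')(T) = Mul(-143, T) (Function('I')(T) = Mul(Mul(-11, T), 13) = Mul(-143, T))
Function('v')(P) = Add(P, Mul(P, Add(12, P))) (Function('v')(P) = Add(Mul(P, Add(P, Mul(2, 6))), P) = Add(Mul(P, Add(P, 12)), P) = Add(Mul(P, Add(12, P)), P) = Add(P, Mul(P, Add(12, P))))
Add(Mul(-37674, Function('v')(1)), Mul(-1, Function('I')(517))) = Add(Mul(-37674, Mul(1, Add(13, 1))), Mul(-1, Mul(-143, 517))) = Add(Mul(-37674, Mul(1, 14)), Mul(-1, -73931)) = Add(Mul(-37674, 14), 73931) = Add(-527436, 73931) = -453505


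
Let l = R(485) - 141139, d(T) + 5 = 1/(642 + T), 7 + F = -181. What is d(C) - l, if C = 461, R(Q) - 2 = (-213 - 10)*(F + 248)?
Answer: 170426737/1103 ≈ 1.5451e+5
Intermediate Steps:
F = -188 (F = -7 - 181 = -188)
R(Q) = -13378 (R(Q) = 2 + (-213 - 10)*(-188 + 248) = 2 - 223*60 = 2 - 13380 = -13378)
d(T) = -5 + 1/(642 + T)
l = -154517 (l = -13378 - 141139 = -154517)
d(C) - l = (-3209 - 5*461)/(642 + 461) - 1*(-154517) = (-3209 - 2305)/1103 + 154517 = (1/1103)*(-5514) + 154517 = -5514/1103 + 154517 = 170426737/1103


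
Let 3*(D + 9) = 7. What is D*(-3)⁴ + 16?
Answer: -524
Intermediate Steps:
D = -20/3 (D = -9 + (⅓)*7 = -9 + 7/3 = -20/3 ≈ -6.6667)
D*(-3)⁴ + 16 = -20/3*(-3)⁴ + 16 = -20/3*81 + 16 = -540 + 16 = -524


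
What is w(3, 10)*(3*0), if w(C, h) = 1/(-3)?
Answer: 0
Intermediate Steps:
w(C, h) = -⅓
w(3, 10)*(3*0) = -0 = -⅓*0 = 0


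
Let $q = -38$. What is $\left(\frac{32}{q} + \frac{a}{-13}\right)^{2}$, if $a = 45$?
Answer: $\frac{1129969}{61009} \approx 18.521$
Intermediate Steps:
$\left(\frac{32}{q} + \frac{a}{-13}\right)^{2} = \left(\frac{32}{-38} + \frac{45}{-13}\right)^{2} = \left(32 \left(- \frac{1}{38}\right) + 45 \left(- \frac{1}{13}\right)\right)^{2} = \left(- \frac{16}{19} - \frac{45}{13}\right)^{2} = \left(- \frac{1063}{247}\right)^{2} = \frac{1129969}{61009}$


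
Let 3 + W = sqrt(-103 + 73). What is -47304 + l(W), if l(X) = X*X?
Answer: -47304 + (3 - I*sqrt(30))**2 ≈ -47325.0 - 32.863*I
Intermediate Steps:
W = -3 + I*sqrt(30) (W = -3 + sqrt(-103 + 73) = -3 + sqrt(-30) = -3 + I*sqrt(30) ≈ -3.0 + 5.4772*I)
l(X) = X**2
-47304 + l(W) = -47304 + (-3 + I*sqrt(30))**2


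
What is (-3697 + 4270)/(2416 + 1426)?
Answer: 573/3842 ≈ 0.14914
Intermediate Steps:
(-3697 + 4270)/(2416 + 1426) = 573/3842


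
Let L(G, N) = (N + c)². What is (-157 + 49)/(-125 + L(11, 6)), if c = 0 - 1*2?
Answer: 108/109 ≈ 0.99083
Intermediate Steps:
c = -2 (c = 0 - 2 = -2)
L(G, N) = (-2 + N)² (L(G, N) = (N - 2)² = (-2 + N)²)
(-157 + 49)/(-125 + L(11, 6)) = (-157 + 49)/(-125 + (-2 + 6)²) = -108/(-125 + 4²) = -108/(-125 + 16) = -108/(-109) = -108*(-1/109) = 108/109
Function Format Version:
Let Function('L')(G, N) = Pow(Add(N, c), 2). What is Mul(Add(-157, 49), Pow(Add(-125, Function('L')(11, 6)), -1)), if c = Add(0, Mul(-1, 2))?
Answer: Rational(108, 109) ≈ 0.99083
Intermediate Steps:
c = -2 (c = Add(0, -2) = -2)
Function('L')(G, N) = Pow(Add(-2, N), 2) (Function('L')(G, N) = Pow(Add(N, -2), 2) = Pow(Add(-2, N), 2))
Mul(Add(-157, 49), Pow(Add(-125, Function('L')(11, 6)), -1)) = Mul(Add(-157, 49), Pow(Add(-125, Pow(Add(-2, 6), 2)), -1)) = Mul(-108, Pow(Add(-125, Pow(4, 2)), -1)) = Mul(-108, Pow(Add(-125, 16), -1)) = Mul(-108, Pow(-109, -1)) = Mul(-108, Rational(-1, 109)) = Rational(108, 109)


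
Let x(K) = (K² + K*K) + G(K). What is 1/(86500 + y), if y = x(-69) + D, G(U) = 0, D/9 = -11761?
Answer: -1/9827 ≈ -0.00010176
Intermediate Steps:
D = -105849 (D = 9*(-11761) = -105849)
x(K) = 2*K² (x(K) = (K² + K*K) + 0 = (K² + K²) + 0 = 2*K² + 0 = 2*K²)
y = -96327 (y = 2*(-69)² - 105849 = 2*4761 - 105849 = 9522 - 105849 = -96327)
1/(86500 + y) = 1/(86500 - 96327) = 1/(-9827) = -1/9827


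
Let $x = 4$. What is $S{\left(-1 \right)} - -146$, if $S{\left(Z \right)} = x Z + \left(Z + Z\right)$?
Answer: $140$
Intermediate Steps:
$S{\left(Z \right)} = 6 Z$ ($S{\left(Z \right)} = 4 Z + \left(Z + Z\right) = 4 Z + 2 Z = 6 Z$)
$S{\left(-1 \right)} - -146 = 6 \left(-1\right) - -146 = -6 + 146 = 140$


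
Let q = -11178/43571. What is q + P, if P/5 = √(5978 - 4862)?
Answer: -11178/43571 + 30*√31 ≈ 166.78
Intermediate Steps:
q = -11178/43571 (q = -11178*1/43571 = -11178/43571 ≈ -0.25655)
P = 30*√31 (P = 5*√(5978 - 4862) = 5*√1116 = 5*(6*√31) = 30*√31 ≈ 167.03)
q + P = -11178/43571 + 30*√31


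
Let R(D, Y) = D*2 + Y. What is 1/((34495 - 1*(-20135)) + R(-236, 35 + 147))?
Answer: 1/54340 ≈ 1.8403e-5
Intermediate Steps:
R(D, Y) = Y + 2*D (R(D, Y) = 2*D + Y = Y + 2*D)
1/((34495 - 1*(-20135)) + R(-236, 35 + 147)) = 1/((34495 - 1*(-20135)) + ((35 + 147) + 2*(-236))) = 1/((34495 + 20135) + (182 - 472)) = 1/(54630 - 290) = 1/54340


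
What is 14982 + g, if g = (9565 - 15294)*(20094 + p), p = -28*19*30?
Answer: -23668704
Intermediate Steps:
p = -15960 (p = -532*30 = -15960)
g = -23683686 (g = (9565 - 15294)*(20094 - 15960) = -5729*4134 = -23683686)
14982 + g = 14982 - 23683686 = -23668704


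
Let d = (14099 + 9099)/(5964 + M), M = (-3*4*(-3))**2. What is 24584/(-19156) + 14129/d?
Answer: 245548237576/55547611 ≈ 4420.5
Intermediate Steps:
M = 1296 (M = (-12*(-3))**2 = 36**2 = 1296)
d = 11599/3630 (d = (14099 + 9099)/(5964 + 1296) = 23198/7260 = 23198*(1/7260) = 11599/3630 ≈ 3.1953)
24584/(-19156) + 14129/d = 24584/(-19156) + 14129/(11599/3630) = 24584*(-1/19156) + 14129*(3630/11599) = -6146/4789 + 51288270/11599 = 245548237576/55547611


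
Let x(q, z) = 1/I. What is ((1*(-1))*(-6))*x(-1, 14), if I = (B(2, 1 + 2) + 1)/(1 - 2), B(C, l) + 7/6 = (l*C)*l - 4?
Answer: -36/83 ≈ -0.43373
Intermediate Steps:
B(C, l) = -31/6 + C*l² (B(C, l) = -7/6 + ((l*C)*l - 4) = -7/6 + ((C*l)*l - 4) = -7/6 + (C*l² - 4) = -7/6 + (-4 + C*l²) = -31/6 + C*l²)
I = -83/6 (I = ((-31/6 + 2*(1 + 2)²) + 1)/(1 - 2) = ((-31/6 + 2*3²) + 1)/(-1) = ((-31/6 + 2*9) + 1)*(-1) = ((-31/6 + 18) + 1)*(-1) = (77/6 + 1)*(-1) = (83/6)*(-1) = -83/6 ≈ -13.833)
x(q, z) = -6/83 (x(q, z) = 1/(-83/6) = -6/83)
((1*(-1))*(-6))*x(-1, 14) = ((1*(-1))*(-6))*(-6/83) = -1*(-6)*(-6/83) = 6*(-6/83) = -36/83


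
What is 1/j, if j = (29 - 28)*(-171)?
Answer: -1/171 ≈ -0.0058480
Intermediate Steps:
j = -171 (j = 1*(-171) = -171)
1/j = 1/(-171) = -1/171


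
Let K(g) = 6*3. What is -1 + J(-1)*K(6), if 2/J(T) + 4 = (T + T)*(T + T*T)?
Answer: -10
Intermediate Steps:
K(g) = 18
J(T) = 2/(-4 + 2*T*(T + T²)) (J(T) = 2/(-4 + (T + T)*(T + T*T)) = 2/(-4 + (2*T)*(T + T²)) = 2/(-4 + 2*T*(T + T²)))
-1 + J(-1)*K(6) = -1 + 18/(-2 + (-1)² + (-1)³) = -1 + 18/(-2 + 1 - 1) = -1 + 18/(-2) = -1 - ½*18 = -1 - 9 = -10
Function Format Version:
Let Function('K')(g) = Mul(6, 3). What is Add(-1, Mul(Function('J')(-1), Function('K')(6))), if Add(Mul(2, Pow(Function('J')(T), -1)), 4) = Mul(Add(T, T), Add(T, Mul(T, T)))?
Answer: -10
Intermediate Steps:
Function('K')(g) = 18
Function('J')(T) = Mul(2, Pow(Add(-4, Mul(2, T, Add(T, Pow(T, 2)))), -1)) (Function('J')(T) = Mul(2, Pow(Add(-4, Mul(Add(T, T), Add(T, Mul(T, T)))), -1)) = Mul(2, Pow(Add(-4, Mul(Mul(2, T), Add(T, Pow(T, 2)))), -1)) = Mul(2, Pow(Add(-4, Mul(2, T, Add(T, Pow(T, 2)))), -1)))
Add(-1, Mul(Function('J')(-1), Function('K')(6))) = Add(-1, Mul(Pow(Add(-2, Pow(-1, 2), Pow(-1, 3)), -1), 18)) = Add(-1, Mul(Pow(Add(-2, 1, -1), -1), 18)) = Add(-1, Mul(Pow(-2, -1), 18)) = Add(-1, Mul(Rational(-1, 2), 18)) = Add(-1, -9) = -10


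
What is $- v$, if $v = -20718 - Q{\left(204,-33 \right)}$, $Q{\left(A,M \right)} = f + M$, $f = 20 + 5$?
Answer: $20710$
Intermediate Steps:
$f = 25$
$Q{\left(A,M \right)} = 25 + M$
$v = -20710$ ($v = -20718 - \left(25 - 33\right) = -20718 - -8 = -20718 + 8 = -20710$)
$- v = \left(-1\right) \left(-20710\right) = 20710$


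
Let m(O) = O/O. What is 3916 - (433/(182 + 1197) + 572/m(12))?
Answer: 4610943/1379 ≈ 3343.7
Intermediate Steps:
m(O) = 1
3916 - (433/(182 + 1197) + 572/m(12)) = 3916 - (433/(182 + 1197) + 572/1) = 3916 - (433/1379 + 572*1) = 3916 - (433*(1/1379) + 572) = 3916 - (433/1379 + 572) = 3916 - 1*789221/1379 = 3916 - 789221/1379 = 4610943/1379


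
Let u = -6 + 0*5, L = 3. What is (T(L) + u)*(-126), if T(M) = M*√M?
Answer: 756 - 378*√3 ≈ 101.28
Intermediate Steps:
T(M) = M^(3/2)
u = -6 (u = -6 + 0 = -6)
(T(L) + u)*(-126) = (3^(3/2) - 6)*(-126) = (3*√3 - 6)*(-126) = (-6 + 3*√3)*(-126) = 756 - 378*√3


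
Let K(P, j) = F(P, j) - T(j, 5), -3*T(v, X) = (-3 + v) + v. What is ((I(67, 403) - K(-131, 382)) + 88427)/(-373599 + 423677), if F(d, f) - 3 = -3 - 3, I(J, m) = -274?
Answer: 263707/150234 ≈ 1.7553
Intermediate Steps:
T(v, X) = 1 - 2*v/3 (T(v, X) = -((-3 + v) + v)/3 = -(-3 + 2*v)/3 = 1 - 2*v/3)
F(d, f) = -3 (F(d, f) = 3 + (-3 - 3) = 3 - 6 = -3)
K(P, j) = -4 + 2*j/3 (K(P, j) = -3 - (1 - 2*j/3) = -3 + (-1 + 2*j/3) = -4 + 2*j/3)
((I(67, 403) - K(-131, 382)) + 88427)/(-373599 + 423677) = ((-274 - (-4 + (⅔)*382)) + 88427)/(-373599 + 423677) = ((-274 - (-4 + 764/3)) + 88427)/50078 = ((-274 - 1*752/3) + 88427)*(1/50078) = ((-274 - 752/3) + 88427)*(1/50078) = (-1574/3 + 88427)*(1/50078) = (263707/3)*(1/50078) = 263707/150234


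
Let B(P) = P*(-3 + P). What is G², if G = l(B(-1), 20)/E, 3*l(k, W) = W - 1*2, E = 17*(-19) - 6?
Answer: 36/108241 ≈ 0.00033259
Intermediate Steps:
E = -329 (E = -323 - 6 = -329)
l(k, W) = -⅔ + W/3 (l(k, W) = (W - 1*2)/3 = (W - 2)/3 = (-2 + W)/3 = -⅔ + W/3)
G = -6/329 (G = (-⅔ + (⅓)*20)/(-329) = (-⅔ + 20/3)*(-1/329) = 6*(-1/329) = -6/329 ≈ -0.018237)
G² = (-6/329)² = 36/108241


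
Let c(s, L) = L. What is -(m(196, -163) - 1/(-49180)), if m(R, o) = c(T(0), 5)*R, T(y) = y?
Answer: -48196401/49180 ≈ -980.00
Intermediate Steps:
m(R, o) = 5*R
-(m(196, -163) - 1/(-49180)) = -(5*196 - 1/(-49180)) = -(980 - 1*(-1/49180)) = -(980 + 1/49180) = -1*48196401/49180 = -48196401/49180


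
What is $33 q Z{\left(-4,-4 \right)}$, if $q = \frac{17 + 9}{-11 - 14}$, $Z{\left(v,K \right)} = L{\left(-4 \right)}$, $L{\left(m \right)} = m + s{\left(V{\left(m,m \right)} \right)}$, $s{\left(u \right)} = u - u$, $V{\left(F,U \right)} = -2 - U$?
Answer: $\frac{3432}{25} \approx 137.28$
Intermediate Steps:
$s{\left(u \right)} = 0$
$L{\left(m \right)} = m$ ($L{\left(m \right)} = m + 0 = m$)
$Z{\left(v,K \right)} = -4$
$q = - \frac{26}{25}$ ($q = \frac{26}{-25} = 26 \left(- \frac{1}{25}\right) = - \frac{26}{25} \approx -1.04$)
$33 q Z{\left(-4,-4 \right)} = 33 \left(- \frac{26}{25}\right) \left(-4\right) = \left(- \frac{858}{25}\right) \left(-4\right) = \frac{3432}{25}$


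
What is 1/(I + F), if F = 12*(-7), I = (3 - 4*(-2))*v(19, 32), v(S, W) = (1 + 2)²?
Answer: 1/15 ≈ 0.066667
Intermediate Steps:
v(S, W) = 9 (v(S, W) = 3² = 9)
I = 99 (I = (3 - 4*(-2))*9 = (3 + 8)*9 = 11*9 = 99)
F = -84
1/(I + F) = 1/(99 - 84) = 1/15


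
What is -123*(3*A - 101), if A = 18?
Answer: 5781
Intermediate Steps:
-123*(3*A - 101) = -123*(3*18 - 101) = -123*(54 - 101) = -123*(-47) = 5781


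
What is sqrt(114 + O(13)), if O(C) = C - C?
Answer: sqrt(114) ≈ 10.677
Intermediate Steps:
O(C) = 0
sqrt(114 + O(13)) = sqrt(114 + 0) = sqrt(114)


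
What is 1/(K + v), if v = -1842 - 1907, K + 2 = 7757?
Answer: 1/4006 ≈ 0.00024963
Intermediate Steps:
K = 7755 (K = -2 + 7757 = 7755)
v = -3749
1/(K + v) = 1/(7755 - 3749) = 1/4006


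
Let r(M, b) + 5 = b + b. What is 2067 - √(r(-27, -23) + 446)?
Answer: 2067 - √395 ≈ 2047.1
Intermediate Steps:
r(M, b) = -5 + 2*b (r(M, b) = -5 + (b + b) = -5 + 2*b)
2067 - √(r(-27, -23) + 446) = 2067 - √((-5 + 2*(-23)) + 446) = 2067 - √((-5 - 46) + 446) = 2067 - √(-51 + 446) = 2067 - √395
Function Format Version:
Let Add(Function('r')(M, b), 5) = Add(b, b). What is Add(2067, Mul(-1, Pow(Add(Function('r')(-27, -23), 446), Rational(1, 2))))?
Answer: Add(2067, Mul(-1, Pow(395, Rational(1, 2)))) ≈ 2047.1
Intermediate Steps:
Function('r')(M, b) = Add(-5, Mul(2, b)) (Function('r')(M, b) = Add(-5, Add(b, b)) = Add(-5, Mul(2, b)))
Add(2067, Mul(-1, Pow(Add(Function('r')(-27, -23), 446), Rational(1, 2)))) = Add(2067, Mul(-1, Pow(Add(Add(-5, Mul(2, -23)), 446), Rational(1, 2)))) = Add(2067, Mul(-1, Pow(Add(Add(-5, -46), 446), Rational(1, 2)))) = Add(2067, Mul(-1, Pow(Add(-51, 446), Rational(1, 2)))) = Add(2067, Mul(-1, Pow(395, Rational(1, 2))))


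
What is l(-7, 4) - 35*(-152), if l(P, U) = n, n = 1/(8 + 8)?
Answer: 85121/16 ≈ 5320.1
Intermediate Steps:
n = 1/16 ≈ 0.062500
l(P, U) = 1/16
l(-7, 4) - 35*(-152) = 1/16 - 35*(-152) = 1/16 + 5320 = 85121/16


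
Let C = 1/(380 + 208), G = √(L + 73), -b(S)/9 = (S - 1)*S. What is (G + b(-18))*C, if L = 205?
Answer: -513/98 + √278/588 ≈ -5.2063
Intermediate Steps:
b(S) = -9*S*(-1 + S) (b(S) = -9*(S - 1)*S = -9*(-1 + S)*S = -9*S*(-1 + S))
G = √278 (G = √(205 + 73) = √278 ≈ 16.673)
C = 1/588 ≈ 0.0017007
(G + b(-18))*C = (√278 + 9*(-18)*(1 - 1*(-18)))*(1/588) = (√278 + 9*(-18)*(1 + 18))*(1/588) = (√278 + 9*(-18)*19)*(1/588) = (√278 - 3078)*(1/588) = (-3078 + √278)*(1/588) = -513/98 + √278/588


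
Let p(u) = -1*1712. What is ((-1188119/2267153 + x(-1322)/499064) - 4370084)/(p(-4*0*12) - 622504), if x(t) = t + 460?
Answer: 2472275780408054515/353135983855141536 ≈ 7.0009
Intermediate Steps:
x(t) = 460 + t
p(u) = -1712
((-1188119/2267153 + x(-1322)/499064) - 4370084)/(p(-4*0*12) - 622504) = ((-1188119/2267153 + (460 - 1322)/499064) - 4370084)/(-1712 - 622504) = ((-1188119*1/2267153 - 862*1/499064) - 4370084)/(-624216) = ((-1188119/2267153 - 431/249532) - 4370084)*(-1/624216) = (-297450853251/565727222396 - 4370084)*(-1/624216) = -2472275780408054515/565727222396*(-1/624216) = 2472275780408054515/353135983855141536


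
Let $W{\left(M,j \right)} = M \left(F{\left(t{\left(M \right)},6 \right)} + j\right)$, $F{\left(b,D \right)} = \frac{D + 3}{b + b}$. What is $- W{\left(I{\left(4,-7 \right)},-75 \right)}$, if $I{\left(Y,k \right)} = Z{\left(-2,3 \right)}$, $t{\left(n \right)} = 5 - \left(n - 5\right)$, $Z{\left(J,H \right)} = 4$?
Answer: $297$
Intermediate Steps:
$t{\left(n \right)} = 10 - n$ ($t{\left(n \right)} = 5 - \left(n - 5\right) = 5 - \left(-5 + n\right) = 10 - n$)
$I{\left(Y,k \right)} = 4$
$F{\left(b,D \right)} = \frac{3 + D}{2 b}$
$W{\left(M,j \right)} = M \left(j + \frac{9}{2 \left(10 - M\right)}\right)$ ($W{\left(M,j \right)} = M \left(\frac{3 + 6}{2 \left(10 - M\right)} + j\right) = M \left(\frac{1}{2} \frac{1}{10 - M} 9 + j\right) = M \left(\frac{9}{2 \left(10 - M\right)} + j\right) = M \left(j + \frac{9}{2 \left(10 - M\right)}\right)$)
$- W{\left(I{\left(4,-7 \right)},-75 \right)} = - \frac{4 \left(-9 + 2 \left(-75\right) \left(-10 + 4\right)\right)}{2 \left(-10 + 4\right)} = - \frac{4 \left(-9 + 2 \left(-75\right) \left(-6\right)\right)}{2 \left(-6\right)} = - \frac{4 \left(-1\right) \left(-9 + 900\right)}{2 \cdot 6} = - \frac{4 \left(-1\right) 891}{2 \cdot 6} = \left(-1\right) \left(-297\right) = 297$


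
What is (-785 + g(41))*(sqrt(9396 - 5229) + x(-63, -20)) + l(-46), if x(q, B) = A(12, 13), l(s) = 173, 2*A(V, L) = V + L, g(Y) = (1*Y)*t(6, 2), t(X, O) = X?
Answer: -13129/2 - 1617*sqrt(463) ≈ -41358.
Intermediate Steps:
g(Y) = 6*Y (g(Y) = (1*Y)*6 = Y*6 = 6*Y)
A(V, L) = L/2 + V/2 (A(V, L) = (V + L)/2 = (L + V)/2 = L/2 + V/2)
x(q, B) = 25/2 (x(q, B) = (1/2)*13 + (1/2)*12 = 13/2 + 6 = 25/2)
(-785 + g(41))*(sqrt(9396 - 5229) + x(-63, -20)) + l(-46) = (-785 + 6*41)*(sqrt(9396 - 5229) + 25/2) + 173 = (-785 + 246)*(sqrt(4167) + 25/2) + 173 = -539*(3*sqrt(463) + 25/2) + 173 = -539*(25/2 + 3*sqrt(463)) + 173 = (-13475/2 - 1617*sqrt(463)) + 173 = -13129/2 - 1617*sqrt(463)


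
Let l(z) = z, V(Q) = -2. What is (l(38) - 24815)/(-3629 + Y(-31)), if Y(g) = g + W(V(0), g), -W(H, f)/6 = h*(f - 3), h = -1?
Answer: 8259/1288 ≈ 6.4123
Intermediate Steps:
W(H, f) = -18 + 6*f (W(H, f) = -(-6)*(f - 3) = -(-6)*(-3 + f) = -6*(3 - f) = -18 + 6*f)
Y(g) = -18 + 7*g (Y(g) = g + (-18 + 6*g) = -18 + 7*g)
(l(38) - 24815)/(-3629 + Y(-31)) = (38 - 24815)/(-3629 + (-18 + 7*(-31))) = -24777/(-3629 + (-18 - 217)) = -24777/(-3629 - 235) = -24777/(-3864) = -24777*(-1/3864) = 8259/1288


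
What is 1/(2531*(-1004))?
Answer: -1/2541124 ≈ -3.9353e-7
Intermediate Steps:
1/(2531*(-1004)) = 1/(-2541124) = -1/2541124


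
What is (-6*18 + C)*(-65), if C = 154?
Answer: -2990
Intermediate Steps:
(-6*18 + C)*(-65) = (-6*18 + 154)*(-65) = (-108 + 154)*(-65) = 46*(-65) = -2990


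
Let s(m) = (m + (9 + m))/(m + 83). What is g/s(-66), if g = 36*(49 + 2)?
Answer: -10404/41 ≈ -253.76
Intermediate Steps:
s(m) = (9 + 2*m)/(83 + m)
g = 1836 (g = 36*51 = 1836)
g/s(-66) = 1836/(((9 + 2*(-66))/(83 - 66))) = 1836/(((9 - 132)/17)) = 1836/(((1/17)*(-123))) = 1836/(-123/17) = 1836*(-17/123) = -10404/41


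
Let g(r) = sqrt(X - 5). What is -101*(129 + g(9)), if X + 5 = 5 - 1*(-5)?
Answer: -13029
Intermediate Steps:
X = 5 (X = -5 + (5 - 1*(-5)) = -5 + (5 + 5) = -5 + 10 = 5)
g(r) = 0 (g(r) = sqrt(5 - 5) = sqrt(0) = 0)
-101*(129 + g(9)) = -101*(129 + 0) = -101*129 = -13029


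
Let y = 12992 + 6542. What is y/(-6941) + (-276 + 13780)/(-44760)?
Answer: -121009138/38834895 ≈ -3.1160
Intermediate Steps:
y = 19534
y/(-6941) + (-276 + 13780)/(-44760) = 19534/(-6941) + (-276 + 13780)/(-44760) = 19534*(-1/6941) + 13504*(-1/44760) = -19534/6941 - 1688/5595 = -121009138/38834895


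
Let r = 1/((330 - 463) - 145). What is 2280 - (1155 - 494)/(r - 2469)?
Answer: 1565136998/686383 ≈ 2280.3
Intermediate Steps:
r = -1/278 (r = 1/(-133 - 145) = 1/(-278) = -1/278 ≈ -0.0035971)
2280 - (1155 - 494)/(r - 2469) = 2280 - (1155 - 494)/(-1/278 - 2469) = 2280 - 661/(-686383/278) = 2280 - 661*(-278)/686383 = 2280 - 1*(-183758/686383) = 2280 + 183758/686383 = 1565136998/686383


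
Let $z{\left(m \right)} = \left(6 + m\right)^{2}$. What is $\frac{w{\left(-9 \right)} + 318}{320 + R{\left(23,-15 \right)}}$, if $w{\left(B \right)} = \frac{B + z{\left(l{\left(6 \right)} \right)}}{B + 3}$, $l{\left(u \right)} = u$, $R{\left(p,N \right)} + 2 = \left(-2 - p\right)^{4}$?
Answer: $\frac{591}{781886} \approx 0.00075587$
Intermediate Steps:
$R{\left(p,N \right)} = -2 + \left(-2 - p\right)^{4}$
$w{\left(B \right)} = \frac{144 + B}{3 + B}$ ($w{\left(B \right)} = \frac{B + \left(6 + 6\right)^{2}}{B + 3} = \frac{B + 12^{2}}{3 + B} = \frac{B + 144}{3 + B} = \frac{144 + B}{3 + B}$)
$\frac{w{\left(-9 \right)} + 318}{320 + R{\left(23,-15 \right)}} = \frac{\frac{144 - 9}{3 - 9} + 318}{320 - \left(2 - \left(2 + 23\right)^{4}\right)} = \frac{\frac{1}{-6} \cdot 135 + 318}{320 - \left(2 - 25^{4}\right)} = \frac{\left(- \frac{1}{6}\right) 135 + 318}{320 + \left(-2 + 390625\right)} = \frac{- \frac{45}{2} + 318}{320 + 390623} = \frac{591}{2 \cdot 390943} = \frac{591}{2} \cdot \frac{1}{390943} = \frac{591}{781886}$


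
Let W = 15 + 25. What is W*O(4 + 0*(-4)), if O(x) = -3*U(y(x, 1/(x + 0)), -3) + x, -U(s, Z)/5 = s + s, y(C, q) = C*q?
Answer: 1360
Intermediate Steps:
U(s, Z) = -10*s (U(s, Z) = -5*(s + s) = -10*s)
O(x) = 30 + x (O(x) = -(-30)*x/(x + 0) + x = -(-30)*x/x + x = -(-30) + x = -3*(-10) + x = 30 + x)
W = 40
W*O(4 + 0*(-4)) = 40*(30 + (4 + 0*(-4))) = 40*(30 + (4 + 0)) = 40*(30 + 4) = 40*34 = 1360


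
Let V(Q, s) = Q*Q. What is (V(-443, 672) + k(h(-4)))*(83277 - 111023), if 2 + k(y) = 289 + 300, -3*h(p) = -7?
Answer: -5461411656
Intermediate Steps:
h(p) = 7/3 (h(p) = -⅓*(-7) = 7/3)
k(y) = 587 (k(y) = -2 + (289 + 300) = -2 + 589 = 587)
V(Q, s) = Q²
(V(-443, 672) + k(h(-4)))*(83277 - 111023) = ((-443)² + 587)*(83277 - 111023) = (196249 + 587)*(-27746) = 196836*(-27746) = -5461411656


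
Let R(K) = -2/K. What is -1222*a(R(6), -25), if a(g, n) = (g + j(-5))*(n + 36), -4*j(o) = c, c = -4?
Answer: -26884/3 ≈ -8961.3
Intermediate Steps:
j(o) = 1 (j(o) = -¼*(-4) = 1)
a(g, n) = (1 + g)*(36 + n) (a(g, n) = (g + 1)*(n + 36) = (1 + g)*(36 + n))
-1222*a(R(6), -25) = -1222*(36 - 25 + 36*(-2/6) - 2/6*(-25)) = -1222*(36 - 25 + 36*(-2*⅙) - 2*⅙*(-25)) = -1222*(36 - 25 + 36*(-⅓) - ⅓*(-25)) = -1222*(36 - 25 - 12 + 25/3) = -1222*22/3 = -26884/3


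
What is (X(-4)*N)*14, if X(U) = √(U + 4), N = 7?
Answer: 0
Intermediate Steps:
X(U) = √(4 + U)
(X(-4)*N)*14 = (√(4 - 4)*7)*14 = (√0*7)*14 = (0*7)*14 = 0*14 = 0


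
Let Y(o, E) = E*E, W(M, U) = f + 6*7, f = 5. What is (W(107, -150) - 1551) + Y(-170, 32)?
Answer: -480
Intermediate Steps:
W(M, U) = 47 (W(M, U) = 5 + 6*7 = 5 + 42 = 47)
Y(o, E) = E²
(W(107, -150) - 1551) + Y(-170, 32) = (47 - 1551) + 32² = -1504 + 1024 = -480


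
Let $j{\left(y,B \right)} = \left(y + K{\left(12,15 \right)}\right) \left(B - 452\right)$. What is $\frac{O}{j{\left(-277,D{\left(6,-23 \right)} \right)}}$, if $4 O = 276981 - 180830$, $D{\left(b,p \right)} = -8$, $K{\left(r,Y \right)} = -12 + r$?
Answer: $\frac{96151}{509680} \approx 0.18865$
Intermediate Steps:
$O = \frac{96151}{4}$ ($O = \frac{276981 - 180830}{4} = \frac{1}{4} \cdot 96151 = \frac{96151}{4} \approx 24038.0$)
$j{\left(y,B \right)} = y \left(-452 + B\right)$ ($j{\left(y,B \right)} = \left(y + \left(-12 + 12\right)\right) \left(B - 452\right) = \left(y + 0\right) \left(-452 + B\right) = y \left(-452 + B\right)$)
$\frac{O}{j{\left(-277,D{\left(6,-23 \right)} \right)}} = \frac{96151}{4 \left(- 277 \left(-452 - 8\right)\right)} = \frac{96151}{4 \left(\left(-277\right) \left(-460\right)\right)} = \frac{96151}{4 \cdot 127420} = \frac{96151}{4} \cdot \frac{1}{127420} = \frac{96151}{509680}$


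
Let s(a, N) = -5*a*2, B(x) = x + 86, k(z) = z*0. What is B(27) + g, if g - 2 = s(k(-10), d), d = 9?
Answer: 115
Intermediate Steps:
k(z) = 0
B(x) = 86 + x
s(a, N) = -10*a
g = 2 (g = 2 - 10*0 = 2 + 0 = 2)
B(27) + g = (86 + 27) + 2 = 113 + 2 = 115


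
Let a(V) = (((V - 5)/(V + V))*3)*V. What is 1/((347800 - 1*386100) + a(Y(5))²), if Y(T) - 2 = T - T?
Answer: -4/153119 ≈ -2.6123e-5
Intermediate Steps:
Y(T) = 2 (Y(T) = 2 + (T - T) = 2 + 0 = 2)
a(V) = -15/2 + 3*V/2 (a(V) = (((-5 + V)/((2*V)))*3)*V = (((-5 + V)*(1/(2*V)))*3)*V = (((-5 + V)/(2*V))*3)*V = (3*(-5 + V)/(2*V))*V = -15/2 + 3*V/2)
1/((347800 - 1*386100) + a(Y(5))²) = 1/((347800 - 1*386100) + (-15/2 + (3/2)*2)²) = 1/((347800 - 386100) + (-15/2 + 3)²) = 1/(-38300 + (-9/2)²) = 1/(-38300 + 81/4) = 1/(-153119/4) = -4/153119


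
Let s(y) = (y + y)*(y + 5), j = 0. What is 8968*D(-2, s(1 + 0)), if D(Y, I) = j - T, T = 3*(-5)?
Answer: 134520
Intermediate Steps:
T = -15
s(y) = 2*y*(5 + y) (s(y) = (2*y)*(5 + y) = 2*y*(5 + y))
D(Y, I) = 15 (D(Y, I) = 0 - 1*(-15) = 0 + 15 = 15)
8968*D(-2, s(1 + 0)) = 8968*15 = 134520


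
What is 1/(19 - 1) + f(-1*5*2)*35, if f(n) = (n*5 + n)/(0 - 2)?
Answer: 18901/18 ≈ 1050.1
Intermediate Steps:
f(n) = -3*n (f(n) = (5*n + n)/(-2) = (6*n)*(-½) = -3*n)
1/(19 - 1) + f(-1*5*2)*35 = 1/(19 - 1) - 3*(-1*5)*2*35 = 1/18 - (-15)*2*35 = 1/18 - 3*(-10)*35 = 1/18 + 30*35 = 1/18 + 1050 = 18901/18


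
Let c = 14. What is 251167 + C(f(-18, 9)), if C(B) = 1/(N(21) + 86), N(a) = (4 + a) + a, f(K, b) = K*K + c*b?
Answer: 33154045/132 ≈ 2.5117e+5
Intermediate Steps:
f(K, b) = K² + 14*b (f(K, b) = K*K + 14*b = K² + 14*b)
N(a) = 4 + 2*a
C(B) = 1/132 (C(B) = 1/((4 + 2*21) + 86) = 1/((4 + 42) + 86) = 1/(46 + 86) = 1/132)
251167 + C(f(-18, 9)) = 251167 + 1/132 = 33154045/132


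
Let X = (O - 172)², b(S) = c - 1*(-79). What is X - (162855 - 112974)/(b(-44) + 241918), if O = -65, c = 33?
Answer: 13594533189/242030 ≈ 56169.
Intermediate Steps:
b(S) = 112 (b(S) = 33 - 1*(-79) = 33 + 79 = 112)
X = 56169 (X = (-65 - 172)² = (-237)² = 56169)
X - (162855 - 112974)/(b(-44) + 241918) = 56169 - (162855 - 112974)/(112 + 241918) = 56169 - 49881/242030 = 13594533189/242030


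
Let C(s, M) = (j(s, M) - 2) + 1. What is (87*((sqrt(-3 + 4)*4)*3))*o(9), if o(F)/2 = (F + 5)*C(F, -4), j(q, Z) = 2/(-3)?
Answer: -48720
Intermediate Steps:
j(q, Z) = -2/3 (j(q, Z) = 2*(-1/3) = -2/3)
C(s, M) = -5/3 (C(s, M) = (-2/3 - 2) + 1 = -8/3 + 1 = -5/3)
o(F) = -50/3 - 10*F/3 (o(F) = 2*((F + 5)*(-5/3)) = 2*((5 + F)*(-5/3)) = 2*(-25/3 - 5*F/3) = -50/3 - 10*F/3)
(87*((sqrt(-3 + 4)*4)*3))*o(9) = (87*((sqrt(-3 + 4)*4)*3))*(-50/3 - 10/3*9) = (87*((sqrt(1)*4)*3))*(-50/3 - 30) = (87*((1*4)*3))*(-140/3) = (87*(4*3))*(-140/3) = (87*12)*(-140/3) = 1044*(-140/3) = -48720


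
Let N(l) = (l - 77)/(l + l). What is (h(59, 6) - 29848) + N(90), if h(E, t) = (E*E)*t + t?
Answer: -1612067/180 ≈ -8955.9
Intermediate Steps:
h(E, t) = t + t*E**2 (h(E, t) = E**2*t + t = t*E**2 + t = t + t*E**2)
N(l) = (-77 + l)/(2*l) (N(l) = (-77 + l)/((2*l)) = (-77 + l)*(1/(2*l)) = (-77 + l)/(2*l))
(h(59, 6) - 29848) + N(90) = (6*(1 + 59**2) - 29848) + (1/2)*(-77 + 90)/90 = (6*(1 + 3481) - 29848) + (1/2)*(1/90)*13 = (6*3482 - 29848) + 13/180 = (20892 - 29848) + 13/180 = -8956 + 13/180 = -1612067/180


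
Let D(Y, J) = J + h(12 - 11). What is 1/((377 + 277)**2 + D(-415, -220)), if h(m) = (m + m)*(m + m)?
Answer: 1/427500 ≈ 2.3392e-6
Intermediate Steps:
h(m) = 4*m**2 (h(m) = (2*m)*(2*m) = 4*m**2)
D(Y, J) = 4 + J (D(Y, J) = J + 4*(12 - 11)**2 = J + 4*1**2 = J + 4*1 = J + 4 = 4 + J)
1/((377 + 277)**2 + D(-415, -220)) = 1/((377 + 277)**2 + (4 - 220)) = 1/(654**2 - 216) = 1/(427716 - 216) = 1/427500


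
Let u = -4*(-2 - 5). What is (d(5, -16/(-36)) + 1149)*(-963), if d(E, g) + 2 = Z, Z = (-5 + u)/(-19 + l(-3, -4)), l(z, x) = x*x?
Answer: -1097178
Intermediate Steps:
l(z, x) = x**2
u = 28 (u = -4*(-7) = 28)
Z = -23/3 (Z = (-5 + 28)/(-19 + (-4)**2) = 23/(-19 + 16) = 23/(-3) = 23*(-1/3) = -23/3 ≈ -7.6667)
d(E, g) = -29/3 (d(E, g) = -2 - 23/3 = -29/3)
(d(5, -16/(-36)) + 1149)*(-963) = (-29/3 + 1149)*(-963) = (3418/3)*(-963) = -1097178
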